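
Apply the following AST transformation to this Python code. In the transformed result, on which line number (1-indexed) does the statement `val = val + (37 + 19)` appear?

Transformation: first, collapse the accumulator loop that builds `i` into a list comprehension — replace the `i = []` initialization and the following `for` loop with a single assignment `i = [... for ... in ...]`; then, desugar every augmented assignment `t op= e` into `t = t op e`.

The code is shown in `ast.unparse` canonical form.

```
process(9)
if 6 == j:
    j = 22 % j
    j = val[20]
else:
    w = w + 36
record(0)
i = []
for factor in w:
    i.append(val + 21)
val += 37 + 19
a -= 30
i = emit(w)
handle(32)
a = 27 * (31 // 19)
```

Transformed code:
process(9)
if 6 == j:
    j = 22 % j
    j = val[20]
else:
    w = w + 36
record(0)
i = [val + 21 for factor in w]
val = val + (37 + 19)
a = a - 30
i = emit(w)
handle(32)
a = 27 * (31 // 19)

9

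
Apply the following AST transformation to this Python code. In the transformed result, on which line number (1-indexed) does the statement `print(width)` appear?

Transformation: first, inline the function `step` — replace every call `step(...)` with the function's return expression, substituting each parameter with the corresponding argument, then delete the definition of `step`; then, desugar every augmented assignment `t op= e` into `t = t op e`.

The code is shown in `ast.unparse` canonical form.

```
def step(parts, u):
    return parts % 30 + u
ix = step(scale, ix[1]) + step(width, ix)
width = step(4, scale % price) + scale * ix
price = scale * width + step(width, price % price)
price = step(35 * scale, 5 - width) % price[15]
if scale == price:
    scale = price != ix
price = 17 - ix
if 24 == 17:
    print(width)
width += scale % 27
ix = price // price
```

9

Transformed code:
ix = scale % 30 + ix[1] + (width % 30 + ix)
width = 4 % 30 + scale % price + scale * ix
price = scale * width + (width % 30 + price % price)
price = (35 * scale % 30 + (5 - width)) % price[15]
if scale == price:
    scale = price != ix
price = 17 - ix
if 24 == 17:
    print(width)
width = width + scale % 27
ix = price // price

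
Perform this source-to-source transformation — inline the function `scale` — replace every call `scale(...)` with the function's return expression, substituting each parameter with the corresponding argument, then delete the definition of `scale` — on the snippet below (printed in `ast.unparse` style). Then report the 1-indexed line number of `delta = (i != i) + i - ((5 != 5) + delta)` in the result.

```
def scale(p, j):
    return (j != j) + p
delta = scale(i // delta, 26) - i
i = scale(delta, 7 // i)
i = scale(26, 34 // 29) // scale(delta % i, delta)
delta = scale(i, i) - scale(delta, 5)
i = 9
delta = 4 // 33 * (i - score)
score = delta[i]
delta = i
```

4

Transformed code:
delta = (26 != 26) + i // delta - i
i = (7 // i != 7 // i) + delta
i = ((34 // 29 != 34 // 29) + 26) // ((delta != delta) + delta % i)
delta = (i != i) + i - ((5 != 5) + delta)
i = 9
delta = 4 // 33 * (i - score)
score = delta[i]
delta = i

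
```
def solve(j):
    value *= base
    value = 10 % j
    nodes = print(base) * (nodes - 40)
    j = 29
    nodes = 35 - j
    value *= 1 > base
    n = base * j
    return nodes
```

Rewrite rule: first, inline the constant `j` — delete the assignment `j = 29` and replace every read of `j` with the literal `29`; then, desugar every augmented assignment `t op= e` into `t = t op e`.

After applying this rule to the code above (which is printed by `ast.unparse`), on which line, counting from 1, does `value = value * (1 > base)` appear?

6

Transformed code:
def solve(j):
    value = value * base
    value = 10 % 29
    nodes = print(base) * (nodes - 40)
    nodes = 35 - 29
    value = value * (1 > base)
    n = base * 29
    return nodes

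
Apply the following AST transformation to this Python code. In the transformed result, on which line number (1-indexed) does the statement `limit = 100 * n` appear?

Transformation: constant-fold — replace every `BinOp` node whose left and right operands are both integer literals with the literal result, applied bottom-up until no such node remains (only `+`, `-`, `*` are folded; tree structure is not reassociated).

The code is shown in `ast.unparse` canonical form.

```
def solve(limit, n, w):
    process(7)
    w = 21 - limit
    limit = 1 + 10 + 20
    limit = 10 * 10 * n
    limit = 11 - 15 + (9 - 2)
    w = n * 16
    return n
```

Transformed code:
def solve(limit, n, w):
    process(7)
    w = 21 - limit
    limit = 31
    limit = 100 * n
    limit = 3
    w = n * 16
    return n

5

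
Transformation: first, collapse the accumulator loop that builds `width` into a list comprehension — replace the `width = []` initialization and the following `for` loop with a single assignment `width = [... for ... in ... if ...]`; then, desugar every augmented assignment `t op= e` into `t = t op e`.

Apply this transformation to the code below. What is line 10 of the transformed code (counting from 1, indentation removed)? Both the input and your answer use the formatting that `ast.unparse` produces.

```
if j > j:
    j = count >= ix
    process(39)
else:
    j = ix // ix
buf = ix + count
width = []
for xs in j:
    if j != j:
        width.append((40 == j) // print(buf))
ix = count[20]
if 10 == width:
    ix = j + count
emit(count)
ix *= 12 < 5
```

Transformed code:
if j > j:
    j = count >= ix
    process(39)
else:
    j = ix // ix
buf = ix + count
width = [(40 == j) // print(buf) for xs in j if j != j]
ix = count[20]
if 10 == width:
    ix = j + count
emit(count)
ix = ix * (12 < 5)

ix = j + count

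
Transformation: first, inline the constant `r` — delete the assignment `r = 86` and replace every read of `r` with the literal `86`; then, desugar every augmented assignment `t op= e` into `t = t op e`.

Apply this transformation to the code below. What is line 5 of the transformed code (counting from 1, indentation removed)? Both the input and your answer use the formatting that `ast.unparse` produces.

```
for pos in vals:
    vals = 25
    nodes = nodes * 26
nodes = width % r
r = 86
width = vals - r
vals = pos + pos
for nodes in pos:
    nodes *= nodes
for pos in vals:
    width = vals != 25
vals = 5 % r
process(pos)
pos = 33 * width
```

Transformed code:
for pos in vals:
    vals = 25
    nodes = nodes * 26
nodes = width % 86
width = vals - 86
vals = pos + pos
for nodes in pos:
    nodes = nodes * nodes
for pos in vals:
    width = vals != 25
vals = 5 % 86
process(pos)
pos = 33 * width

width = vals - 86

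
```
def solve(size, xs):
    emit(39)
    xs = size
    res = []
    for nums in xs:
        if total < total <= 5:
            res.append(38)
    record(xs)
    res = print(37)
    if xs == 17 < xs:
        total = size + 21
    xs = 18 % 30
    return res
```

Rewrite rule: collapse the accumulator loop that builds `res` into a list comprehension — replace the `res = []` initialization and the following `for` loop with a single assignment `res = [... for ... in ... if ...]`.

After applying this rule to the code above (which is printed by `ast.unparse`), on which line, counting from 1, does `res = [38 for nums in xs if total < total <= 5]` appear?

4

Transformed code:
def solve(size, xs):
    emit(39)
    xs = size
    res = [38 for nums in xs if total < total <= 5]
    record(xs)
    res = print(37)
    if xs == 17 < xs:
        total = size + 21
    xs = 18 % 30
    return res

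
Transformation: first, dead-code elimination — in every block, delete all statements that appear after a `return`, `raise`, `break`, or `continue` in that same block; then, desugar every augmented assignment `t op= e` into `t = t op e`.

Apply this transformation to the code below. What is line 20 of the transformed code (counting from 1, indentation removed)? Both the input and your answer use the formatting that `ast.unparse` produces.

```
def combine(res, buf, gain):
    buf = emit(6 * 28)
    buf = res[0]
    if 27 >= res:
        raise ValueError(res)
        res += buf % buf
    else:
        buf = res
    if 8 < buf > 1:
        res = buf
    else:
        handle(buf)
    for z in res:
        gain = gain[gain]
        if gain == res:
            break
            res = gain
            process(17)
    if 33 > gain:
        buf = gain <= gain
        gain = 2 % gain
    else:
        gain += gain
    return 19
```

Transformed code:
def combine(res, buf, gain):
    buf = emit(6 * 28)
    buf = res[0]
    if 27 >= res:
        raise ValueError(res)
    else:
        buf = res
    if 8 < buf > 1:
        res = buf
    else:
        handle(buf)
    for z in res:
        gain = gain[gain]
        if gain == res:
            break
    if 33 > gain:
        buf = gain <= gain
        gain = 2 % gain
    else:
        gain = gain + gain
    return 19

gain = gain + gain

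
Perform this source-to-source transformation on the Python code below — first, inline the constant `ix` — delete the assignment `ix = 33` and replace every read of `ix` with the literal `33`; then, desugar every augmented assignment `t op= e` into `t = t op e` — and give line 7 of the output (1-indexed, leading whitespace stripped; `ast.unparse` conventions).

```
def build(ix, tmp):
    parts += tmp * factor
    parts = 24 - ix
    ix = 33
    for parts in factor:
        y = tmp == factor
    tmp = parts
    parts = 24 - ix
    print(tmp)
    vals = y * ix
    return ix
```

parts = 24 - 33

Transformed code:
def build(ix, tmp):
    parts = parts + tmp * factor
    parts = 24 - 33
    for parts in factor:
        y = tmp == factor
    tmp = parts
    parts = 24 - 33
    print(tmp)
    vals = y * 33
    return 33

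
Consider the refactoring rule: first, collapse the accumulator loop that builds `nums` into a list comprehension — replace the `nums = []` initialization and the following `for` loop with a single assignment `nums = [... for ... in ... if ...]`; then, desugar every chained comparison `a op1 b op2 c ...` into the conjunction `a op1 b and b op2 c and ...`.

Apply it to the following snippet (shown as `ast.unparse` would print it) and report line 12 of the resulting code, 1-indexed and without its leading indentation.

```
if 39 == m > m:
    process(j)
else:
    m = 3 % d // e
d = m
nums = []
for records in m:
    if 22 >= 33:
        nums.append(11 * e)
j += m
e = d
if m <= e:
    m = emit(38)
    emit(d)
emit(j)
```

emit(j)

Transformed code:
if 39 == m and m > m:
    process(j)
else:
    m = 3 % d // e
d = m
nums = [11 * e for records in m if 22 >= 33]
j += m
e = d
if m <= e:
    m = emit(38)
    emit(d)
emit(j)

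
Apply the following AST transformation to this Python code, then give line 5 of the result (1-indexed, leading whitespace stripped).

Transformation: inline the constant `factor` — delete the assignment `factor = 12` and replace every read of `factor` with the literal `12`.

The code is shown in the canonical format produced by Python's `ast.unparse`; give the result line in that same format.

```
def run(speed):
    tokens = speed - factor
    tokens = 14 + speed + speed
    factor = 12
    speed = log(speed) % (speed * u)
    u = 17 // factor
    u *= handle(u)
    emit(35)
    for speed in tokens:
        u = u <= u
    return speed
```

u = 17 // 12

Transformed code:
def run(speed):
    tokens = speed - 12
    tokens = 14 + speed + speed
    speed = log(speed) % (speed * u)
    u = 17 // 12
    u *= handle(u)
    emit(35)
    for speed in tokens:
        u = u <= u
    return speed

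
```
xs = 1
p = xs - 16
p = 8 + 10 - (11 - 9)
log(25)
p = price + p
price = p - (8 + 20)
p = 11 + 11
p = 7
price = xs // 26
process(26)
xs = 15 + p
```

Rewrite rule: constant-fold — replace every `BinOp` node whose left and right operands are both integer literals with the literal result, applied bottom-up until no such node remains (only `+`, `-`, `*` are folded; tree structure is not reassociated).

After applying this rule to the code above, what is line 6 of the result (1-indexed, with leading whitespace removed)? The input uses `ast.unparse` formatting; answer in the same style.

price = p - 28

Transformed code:
xs = 1
p = xs - 16
p = 16
log(25)
p = price + p
price = p - 28
p = 22
p = 7
price = xs // 26
process(26)
xs = 15 + p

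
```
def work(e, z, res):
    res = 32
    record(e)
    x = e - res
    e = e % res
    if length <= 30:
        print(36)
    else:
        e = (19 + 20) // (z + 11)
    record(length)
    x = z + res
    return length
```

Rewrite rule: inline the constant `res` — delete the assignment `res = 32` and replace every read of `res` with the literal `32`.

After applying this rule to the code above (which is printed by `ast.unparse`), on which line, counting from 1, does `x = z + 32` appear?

10

Transformed code:
def work(e, z, res):
    record(e)
    x = e - 32
    e = e % 32
    if length <= 30:
        print(36)
    else:
        e = (19 + 20) // (z + 11)
    record(length)
    x = z + 32
    return length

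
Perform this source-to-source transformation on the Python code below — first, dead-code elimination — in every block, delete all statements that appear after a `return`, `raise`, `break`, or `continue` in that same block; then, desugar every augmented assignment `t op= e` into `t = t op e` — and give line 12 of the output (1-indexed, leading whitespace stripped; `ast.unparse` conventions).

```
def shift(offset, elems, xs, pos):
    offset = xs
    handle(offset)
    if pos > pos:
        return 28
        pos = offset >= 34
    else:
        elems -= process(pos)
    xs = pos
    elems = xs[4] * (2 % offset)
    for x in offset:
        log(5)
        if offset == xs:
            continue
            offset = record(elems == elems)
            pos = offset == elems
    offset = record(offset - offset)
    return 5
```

if offset == xs:

Transformed code:
def shift(offset, elems, xs, pos):
    offset = xs
    handle(offset)
    if pos > pos:
        return 28
    else:
        elems = elems - process(pos)
    xs = pos
    elems = xs[4] * (2 % offset)
    for x in offset:
        log(5)
        if offset == xs:
            continue
    offset = record(offset - offset)
    return 5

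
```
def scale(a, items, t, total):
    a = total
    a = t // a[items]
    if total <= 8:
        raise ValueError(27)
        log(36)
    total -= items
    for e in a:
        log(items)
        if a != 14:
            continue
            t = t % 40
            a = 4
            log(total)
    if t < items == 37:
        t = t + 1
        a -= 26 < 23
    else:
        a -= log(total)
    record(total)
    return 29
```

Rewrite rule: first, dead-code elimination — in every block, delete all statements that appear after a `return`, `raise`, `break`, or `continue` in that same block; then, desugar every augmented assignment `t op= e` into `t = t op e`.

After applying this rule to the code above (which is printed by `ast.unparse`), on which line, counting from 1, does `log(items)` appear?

8

Transformed code:
def scale(a, items, t, total):
    a = total
    a = t // a[items]
    if total <= 8:
        raise ValueError(27)
    total = total - items
    for e in a:
        log(items)
        if a != 14:
            continue
    if t < items == 37:
        t = t + 1
        a = a - (26 < 23)
    else:
        a = a - log(total)
    record(total)
    return 29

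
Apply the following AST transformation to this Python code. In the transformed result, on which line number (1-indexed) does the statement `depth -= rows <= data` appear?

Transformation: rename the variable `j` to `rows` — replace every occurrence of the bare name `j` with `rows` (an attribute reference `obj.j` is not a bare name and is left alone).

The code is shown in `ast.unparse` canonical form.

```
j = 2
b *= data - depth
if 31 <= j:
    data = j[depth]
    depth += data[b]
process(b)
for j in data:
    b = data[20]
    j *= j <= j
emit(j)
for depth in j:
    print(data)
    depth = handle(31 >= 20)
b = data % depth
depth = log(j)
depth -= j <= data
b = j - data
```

16

Transformed code:
rows = 2
b *= data - depth
if 31 <= rows:
    data = rows[depth]
    depth += data[b]
process(b)
for rows in data:
    b = data[20]
    rows *= rows <= rows
emit(rows)
for depth in rows:
    print(data)
    depth = handle(31 >= 20)
b = data % depth
depth = log(rows)
depth -= rows <= data
b = rows - data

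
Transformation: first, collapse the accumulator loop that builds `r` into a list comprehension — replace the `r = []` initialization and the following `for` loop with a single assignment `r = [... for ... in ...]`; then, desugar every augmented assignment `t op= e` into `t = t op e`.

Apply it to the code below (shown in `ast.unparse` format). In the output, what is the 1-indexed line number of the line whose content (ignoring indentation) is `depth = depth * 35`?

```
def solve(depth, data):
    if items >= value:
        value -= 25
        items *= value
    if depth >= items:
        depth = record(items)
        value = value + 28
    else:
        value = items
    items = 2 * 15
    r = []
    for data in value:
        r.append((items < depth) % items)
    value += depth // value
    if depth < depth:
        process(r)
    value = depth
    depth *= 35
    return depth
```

Transformed code:
def solve(depth, data):
    if items >= value:
        value = value - 25
        items = items * value
    if depth >= items:
        depth = record(items)
        value = value + 28
    else:
        value = items
    items = 2 * 15
    r = [(items < depth) % items for data in value]
    value = value + depth // value
    if depth < depth:
        process(r)
    value = depth
    depth = depth * 35
    return depth

16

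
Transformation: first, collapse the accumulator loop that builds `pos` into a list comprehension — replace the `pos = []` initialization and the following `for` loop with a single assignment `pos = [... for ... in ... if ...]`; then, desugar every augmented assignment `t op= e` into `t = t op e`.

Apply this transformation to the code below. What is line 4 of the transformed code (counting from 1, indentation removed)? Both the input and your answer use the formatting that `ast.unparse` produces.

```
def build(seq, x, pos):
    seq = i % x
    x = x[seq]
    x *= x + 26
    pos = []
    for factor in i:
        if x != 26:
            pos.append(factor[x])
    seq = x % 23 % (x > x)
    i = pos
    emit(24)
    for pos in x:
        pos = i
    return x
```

Transformed code:
def build(seq, x, pos):
    seq = i % x
    x = x[seq]
    x = x * (x + 26)
    pos = [factor[x] for factor in i if x != 26]
    seq = x % 23 % (x > x)
    i = pos
    emit(24)
    for pos in x:
        pos = i
    return x

x = x * (x + 26)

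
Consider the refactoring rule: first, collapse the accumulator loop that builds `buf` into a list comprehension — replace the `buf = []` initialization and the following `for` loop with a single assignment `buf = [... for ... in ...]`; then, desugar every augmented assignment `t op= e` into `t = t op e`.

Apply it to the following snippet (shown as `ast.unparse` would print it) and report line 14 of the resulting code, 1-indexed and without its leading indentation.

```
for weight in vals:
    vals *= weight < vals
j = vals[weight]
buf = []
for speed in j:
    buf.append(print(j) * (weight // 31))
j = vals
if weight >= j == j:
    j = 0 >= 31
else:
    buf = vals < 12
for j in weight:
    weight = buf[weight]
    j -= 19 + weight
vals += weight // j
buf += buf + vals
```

buf = buf + (buf + vals)

Transformed code:
for weight in vals:
    vals = vals * (weight < vals)
j = vals[weight]
buf = [print(j) * (weight // 31) for speed in j]
j = vals
if weight >= j == j:
    j = 0 >= 31
else:
    buf = vals < 12
for j in weight:
    weight = buf[weight]
    j = j - (19 + weight)
vals = vals + weight // j
buf = buf + (buf + vals)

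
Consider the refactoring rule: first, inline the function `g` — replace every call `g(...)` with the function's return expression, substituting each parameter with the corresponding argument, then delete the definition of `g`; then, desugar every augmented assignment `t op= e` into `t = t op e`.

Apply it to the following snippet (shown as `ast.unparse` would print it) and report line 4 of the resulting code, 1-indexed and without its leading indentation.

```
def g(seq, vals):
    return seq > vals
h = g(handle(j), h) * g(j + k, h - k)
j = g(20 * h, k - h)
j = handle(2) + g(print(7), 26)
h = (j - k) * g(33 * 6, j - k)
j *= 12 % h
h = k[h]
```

Transformed code:
h = (handle(j) > h) * (j + k > h - k)
j = 20 * h > k - h
j = handle(2) + (print(7) > 26)
h = (j - k) * (33 * 6 > j - k)
j = j * (12 % h)
h = k[h]

h = (j - k) * (33 * 6 > j - k)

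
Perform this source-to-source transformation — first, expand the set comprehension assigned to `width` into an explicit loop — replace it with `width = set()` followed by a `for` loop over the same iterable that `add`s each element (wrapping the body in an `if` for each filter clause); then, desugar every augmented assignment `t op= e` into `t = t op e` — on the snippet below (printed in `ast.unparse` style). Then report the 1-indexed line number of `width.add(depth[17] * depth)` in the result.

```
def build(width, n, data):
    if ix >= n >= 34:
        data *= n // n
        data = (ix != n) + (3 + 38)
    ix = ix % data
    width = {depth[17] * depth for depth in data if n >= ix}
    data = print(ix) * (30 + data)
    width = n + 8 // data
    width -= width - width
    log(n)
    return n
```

Transformed code:
def build(width, n, data):
    if ix >= n >= 34:
        data = data * (n // n)
        data = (ix != n) + (3 + 38)
    ix = ix % data
    width = set()
    for depth in data:
        if n >= ix:
            width.add(depth[17] * depth)
    data = print(ix) * (30 + data)
    width = n + 8 // data
    width = width - (width - width)
    log(n)
    return n

9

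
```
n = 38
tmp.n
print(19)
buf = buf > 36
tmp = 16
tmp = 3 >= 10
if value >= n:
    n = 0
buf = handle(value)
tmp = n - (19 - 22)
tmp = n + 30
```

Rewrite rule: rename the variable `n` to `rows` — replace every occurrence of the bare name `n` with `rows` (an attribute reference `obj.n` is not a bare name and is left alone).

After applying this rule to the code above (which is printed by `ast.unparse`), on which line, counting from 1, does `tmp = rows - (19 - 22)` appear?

10

Transformed code:
rows = 38
tmp.n
print(19)
buf = buf > 36
tmp = 16
tmp = 3 >= 10
if value >= rows:
    rows = 0
buf = handle(value)
tmp = rows - (19 - 22)
tmp = rows + 30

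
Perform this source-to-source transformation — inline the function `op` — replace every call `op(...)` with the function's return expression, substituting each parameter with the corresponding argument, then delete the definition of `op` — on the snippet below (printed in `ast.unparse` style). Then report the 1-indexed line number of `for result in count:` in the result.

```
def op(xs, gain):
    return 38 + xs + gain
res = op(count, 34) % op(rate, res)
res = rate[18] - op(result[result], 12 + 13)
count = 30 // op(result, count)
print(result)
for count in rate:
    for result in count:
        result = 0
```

6

Transformed code:
res = (38 + count + 34) % (38 + rate + res)
res = rate[18] - (38 + result[result] + (12 + 13))
count = 30 // (38 + result + count)
print(result)
for count in rate:
    for result in count:
        result = 0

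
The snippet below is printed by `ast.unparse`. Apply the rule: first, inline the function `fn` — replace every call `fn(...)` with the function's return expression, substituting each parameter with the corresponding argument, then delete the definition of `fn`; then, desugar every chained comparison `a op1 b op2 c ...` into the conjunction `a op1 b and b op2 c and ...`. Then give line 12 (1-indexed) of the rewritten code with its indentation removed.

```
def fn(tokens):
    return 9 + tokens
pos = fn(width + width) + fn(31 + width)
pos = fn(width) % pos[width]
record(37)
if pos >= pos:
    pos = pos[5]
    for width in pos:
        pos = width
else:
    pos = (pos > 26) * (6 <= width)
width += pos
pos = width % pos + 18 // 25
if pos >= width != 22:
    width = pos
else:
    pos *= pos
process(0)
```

Transformed code:
pos = 9 + (width + width) + (9 + (31 + width))
pos = (9 + width) % pos[width]
record(37)
if pos >= pos:
    pos = pos[5]
    for width in pos:
        pos = width
else:
    pos = (pos > 26) * (6 <= width)
width += pos
pos = width % pos + 18 // 25
if pos >= width and width != 22:
    width = pos
else:
    pos *= pos
process(0)

if pos >= width and width != 22:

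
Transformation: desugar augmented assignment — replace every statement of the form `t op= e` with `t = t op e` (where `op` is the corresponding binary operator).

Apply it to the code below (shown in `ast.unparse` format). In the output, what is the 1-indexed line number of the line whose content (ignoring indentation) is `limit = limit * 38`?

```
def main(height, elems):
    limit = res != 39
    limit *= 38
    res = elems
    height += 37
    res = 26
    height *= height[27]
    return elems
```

3

Transformed code:
def main(height, elems):
    limit = res != 39
    limit = limit * 38
    res = elems
    height = height + 37
    res = 26
    height = height * height[27]
    return elems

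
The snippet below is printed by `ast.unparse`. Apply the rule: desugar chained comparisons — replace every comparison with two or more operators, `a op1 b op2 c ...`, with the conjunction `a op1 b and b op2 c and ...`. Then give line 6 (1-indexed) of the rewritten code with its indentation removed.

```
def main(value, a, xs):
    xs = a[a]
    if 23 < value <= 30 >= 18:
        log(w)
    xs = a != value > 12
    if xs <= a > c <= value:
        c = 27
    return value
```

Transformed code:
def main(value, a, xs):
    xs = a[a]
    if 23 < value and value <= 30 and (30 >= 18):
        log(w)
    xs = a != value and value > 12
    if xs <= a and a > c and (c <= value):
        c = 27
    return value

if xs <= a and a > c and (c <= value):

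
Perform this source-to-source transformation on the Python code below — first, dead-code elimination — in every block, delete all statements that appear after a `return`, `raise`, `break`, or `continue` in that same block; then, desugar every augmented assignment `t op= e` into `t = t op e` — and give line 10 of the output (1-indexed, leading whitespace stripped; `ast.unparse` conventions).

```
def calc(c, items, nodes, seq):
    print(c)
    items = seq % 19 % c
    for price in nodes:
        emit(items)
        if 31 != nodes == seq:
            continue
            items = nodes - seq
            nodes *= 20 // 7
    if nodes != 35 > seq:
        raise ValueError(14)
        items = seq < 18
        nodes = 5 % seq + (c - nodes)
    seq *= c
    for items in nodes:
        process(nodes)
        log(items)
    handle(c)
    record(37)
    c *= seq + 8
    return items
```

seq = seq * c

Transformed code:
def calc(c, items, nodes, seq):
    print(c)
    items = seq % 19 % c
    for price in nodes:
        emit(items)
        if 31 != nodes == seq:
            continue
    if nodes != 35 > seq:
        raise ValueError(14)
    seq = seq * c
    for items in nodes:
        process(nodes)
        log(items)
    handle(c)
    record(37)
    c = c * (seq + 8)
    return items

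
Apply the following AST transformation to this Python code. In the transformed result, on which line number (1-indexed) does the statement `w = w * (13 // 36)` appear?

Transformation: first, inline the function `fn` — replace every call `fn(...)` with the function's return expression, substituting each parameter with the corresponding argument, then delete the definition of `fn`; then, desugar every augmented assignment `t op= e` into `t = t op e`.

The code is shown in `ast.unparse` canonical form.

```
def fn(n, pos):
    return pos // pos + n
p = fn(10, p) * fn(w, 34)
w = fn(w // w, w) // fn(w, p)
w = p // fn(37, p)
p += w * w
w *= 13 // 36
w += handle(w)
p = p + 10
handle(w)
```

5

Transformed code:
p = (p // p + 10) * (34 // 34 + w)
w = (w // w + w // w) // (p // p + w)
w = p // (p // p + 37)
p = p + w * w
w = w * (13 // 36)
w = w + handle(w)
p = p + 10
handle(w)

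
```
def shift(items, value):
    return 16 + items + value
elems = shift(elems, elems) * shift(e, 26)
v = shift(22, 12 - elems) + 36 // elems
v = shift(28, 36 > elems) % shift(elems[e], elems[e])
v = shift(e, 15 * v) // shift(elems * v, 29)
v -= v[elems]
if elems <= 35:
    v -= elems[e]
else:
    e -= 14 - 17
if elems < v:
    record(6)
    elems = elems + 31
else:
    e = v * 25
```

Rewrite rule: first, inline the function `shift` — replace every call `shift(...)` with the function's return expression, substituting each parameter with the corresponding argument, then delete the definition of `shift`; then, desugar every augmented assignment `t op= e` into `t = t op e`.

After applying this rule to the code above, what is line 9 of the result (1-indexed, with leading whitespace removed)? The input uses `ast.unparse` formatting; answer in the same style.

e = e - (14 - 17)

Transformed code:
elems = (16 + elems + elems) * (16 + e + 26)
v = 16 + 22 + (12 - elems) + 36 // elems
v = (16 + 28 + (36 > elems)) % (16 + elems[e] + elems[e])
v = (16 + e + 15 * v) // (16 + elems * v + 29)
v = v - v[elems]
if elems <= 35:
    v = v - elems[e]
else:
    e = e - (14 - 17)
if elems < v:
    record(6)
    elems = elems + 31
else:
    e = v * 25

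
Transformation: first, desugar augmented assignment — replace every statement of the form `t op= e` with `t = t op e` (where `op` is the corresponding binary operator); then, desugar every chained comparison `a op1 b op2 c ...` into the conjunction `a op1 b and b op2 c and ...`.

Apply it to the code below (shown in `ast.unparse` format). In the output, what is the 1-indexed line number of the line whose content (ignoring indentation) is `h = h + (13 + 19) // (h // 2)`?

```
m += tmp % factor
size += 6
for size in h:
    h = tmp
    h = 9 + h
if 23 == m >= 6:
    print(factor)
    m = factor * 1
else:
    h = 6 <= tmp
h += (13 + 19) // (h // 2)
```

Transformed code:
m = m + tmp % factor
size = size + 6
for size in h:
    h = tmp
    h = 9 + h
if 23 == m and m >= 6:
    print(factor)
    m = factor * 1
else:
    h = 6 <= tmp
h = h + (13 + 19) // (h // 2)

11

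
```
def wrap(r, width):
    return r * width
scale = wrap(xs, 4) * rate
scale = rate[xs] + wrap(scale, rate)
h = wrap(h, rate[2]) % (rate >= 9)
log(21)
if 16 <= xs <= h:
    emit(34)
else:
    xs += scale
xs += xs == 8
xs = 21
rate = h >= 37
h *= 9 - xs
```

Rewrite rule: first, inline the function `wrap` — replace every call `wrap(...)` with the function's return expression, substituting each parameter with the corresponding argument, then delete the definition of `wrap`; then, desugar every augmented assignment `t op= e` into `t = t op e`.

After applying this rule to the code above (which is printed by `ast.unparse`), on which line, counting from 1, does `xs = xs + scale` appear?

Transformed code:
scale = xs * 4 * rate
scale = rate[xs] + scale * rate
h = h * rate[2] % (rate >= 9)
log(21)
if 16 <= xs <= h:
    emit(34)
else:
    xs = xs + scale
xs = xs + (xs == 8)
xs = 21
rate = h >= 37
h = h * (9 - xs)

8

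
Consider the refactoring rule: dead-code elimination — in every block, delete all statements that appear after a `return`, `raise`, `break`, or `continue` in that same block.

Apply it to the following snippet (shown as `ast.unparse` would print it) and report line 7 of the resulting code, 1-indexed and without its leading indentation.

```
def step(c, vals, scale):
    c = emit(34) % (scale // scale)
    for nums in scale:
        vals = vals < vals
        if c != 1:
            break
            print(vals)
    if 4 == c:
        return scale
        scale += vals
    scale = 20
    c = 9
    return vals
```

Transformed code:
def step(c, vals, scale):
    c = emit(34) % (scale // scale)
    for nums in scale:
        vals = vals < vals
        if c != 1:
            break
    if 4 == c:
        return scale
    scale = 20
    c = 9
    return vals

if 4 == c:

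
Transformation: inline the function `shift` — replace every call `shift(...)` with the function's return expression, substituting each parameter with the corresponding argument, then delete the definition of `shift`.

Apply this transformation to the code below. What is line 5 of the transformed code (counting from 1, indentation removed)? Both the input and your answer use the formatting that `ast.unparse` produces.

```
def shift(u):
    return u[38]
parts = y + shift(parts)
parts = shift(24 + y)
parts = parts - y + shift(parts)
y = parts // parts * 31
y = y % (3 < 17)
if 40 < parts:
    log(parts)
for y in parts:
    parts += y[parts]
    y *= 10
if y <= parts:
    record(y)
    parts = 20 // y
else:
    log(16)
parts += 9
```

y = y % (3 < 17)

Transformed code:
parts = y + parts[38]
parts = (24 + y)[38]
parts = parts - y + parts[38]
y = parts // parts * 31
y = y % (3 < 17)
if 40 < parts:
    log(parts)
for y in parts:
    parts += y[parts]
    y *= 10
if y <= parts:
    record(y)
    parts = 20 // y
else:
    log(16)
parts += 9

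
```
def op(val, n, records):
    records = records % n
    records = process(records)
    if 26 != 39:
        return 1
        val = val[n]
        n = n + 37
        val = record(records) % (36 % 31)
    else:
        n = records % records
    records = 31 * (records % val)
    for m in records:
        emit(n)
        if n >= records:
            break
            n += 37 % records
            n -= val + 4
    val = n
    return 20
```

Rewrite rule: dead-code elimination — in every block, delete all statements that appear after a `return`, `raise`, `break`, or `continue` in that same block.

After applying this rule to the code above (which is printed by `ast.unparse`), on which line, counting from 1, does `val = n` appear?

13

Transformed code:
def op(val, n, records):
    records = records % n
    records = process(records)
    if 26 != 39:
        return 1
    else:
        n = records % records
    records = 31 * (records % val)
    for m in records:
        emit(n)
        if n >= records:
            break
    val = n
    return 20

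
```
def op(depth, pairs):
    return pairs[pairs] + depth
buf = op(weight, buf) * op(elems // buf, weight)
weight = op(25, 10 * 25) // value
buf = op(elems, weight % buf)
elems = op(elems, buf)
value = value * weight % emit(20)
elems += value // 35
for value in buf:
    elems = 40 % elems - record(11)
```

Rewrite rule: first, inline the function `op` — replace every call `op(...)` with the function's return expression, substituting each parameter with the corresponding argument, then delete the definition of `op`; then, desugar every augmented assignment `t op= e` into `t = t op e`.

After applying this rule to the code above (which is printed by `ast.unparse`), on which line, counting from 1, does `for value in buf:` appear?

7

Transformed code:
buf = (buf[buf] + weight) * (weight[weight] + elems // buf)
weight = ((10 * 25)[10 * 25] + 25) // value
buf = (weight % buf)[weight % buf] + elems
elems = buf[buf] + elems
value = value * weight % emit(20)
elems = elems + value // 35
for value in buf:
    elems = 40 % elems - record(11)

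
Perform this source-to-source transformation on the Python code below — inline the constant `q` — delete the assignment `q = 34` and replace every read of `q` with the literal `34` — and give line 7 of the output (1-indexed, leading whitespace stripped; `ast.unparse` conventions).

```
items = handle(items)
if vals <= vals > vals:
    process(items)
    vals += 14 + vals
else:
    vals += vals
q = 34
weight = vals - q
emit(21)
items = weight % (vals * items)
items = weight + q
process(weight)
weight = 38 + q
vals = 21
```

weight = vals - 34

Transformed code:
items = handle(items)
if vals <= vals > vals:
    process(items)
    vals += 14 + vals
else:
    vals += vals
weight = vals - 34
emit(21)
items = weight % (vals * items)
items = weight + 34
process(weight)
weight = 38 + 34
vals = 21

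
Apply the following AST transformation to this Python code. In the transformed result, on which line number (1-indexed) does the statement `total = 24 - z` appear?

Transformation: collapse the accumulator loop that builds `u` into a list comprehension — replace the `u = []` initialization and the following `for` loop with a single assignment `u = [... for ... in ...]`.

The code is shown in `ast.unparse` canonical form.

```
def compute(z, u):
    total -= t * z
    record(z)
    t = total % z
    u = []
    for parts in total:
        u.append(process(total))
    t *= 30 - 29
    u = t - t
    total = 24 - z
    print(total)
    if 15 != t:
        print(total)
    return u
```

Transformed code:
def compute(z, u):
    total -= t * z
    record(z)
    t = total % z
    u = [process(total) for parts in total]
    t *= 30 - 29
    u = t - t
    total = 24 - z
    print(total)
    if 15 != t:
        print(total)
    return u

8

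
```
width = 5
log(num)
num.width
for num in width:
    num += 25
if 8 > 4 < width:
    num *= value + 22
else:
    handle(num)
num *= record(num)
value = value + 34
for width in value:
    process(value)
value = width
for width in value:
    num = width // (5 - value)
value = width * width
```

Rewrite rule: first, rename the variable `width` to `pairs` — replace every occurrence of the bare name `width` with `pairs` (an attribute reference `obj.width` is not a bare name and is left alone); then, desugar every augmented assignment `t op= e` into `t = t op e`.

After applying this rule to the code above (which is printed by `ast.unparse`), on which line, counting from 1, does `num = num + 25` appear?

Transformed code:
pairs = 5
log(num)
num.width
for num in pairs:
    num = num + 25
if 8 > 4 < pairs:
    num = num * (value + 22)
else:
    handle(num)
num = num * record(num)
value = value + 34
for pairs in value:
    process(value)
value = pairs
for pairs in value:
    num = pairs // (5 - value)
value = pairs * pairs

5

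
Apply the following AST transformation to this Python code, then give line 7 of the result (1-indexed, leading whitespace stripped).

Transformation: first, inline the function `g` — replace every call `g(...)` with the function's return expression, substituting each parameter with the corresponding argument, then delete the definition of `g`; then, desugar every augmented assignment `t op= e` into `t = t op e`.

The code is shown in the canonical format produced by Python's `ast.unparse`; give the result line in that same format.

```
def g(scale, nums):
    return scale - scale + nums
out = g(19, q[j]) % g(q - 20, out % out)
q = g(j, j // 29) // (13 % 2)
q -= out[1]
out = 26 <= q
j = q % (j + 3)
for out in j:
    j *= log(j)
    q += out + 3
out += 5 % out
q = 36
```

Transformed code:
out = (19 - 19 + q[j]) % (q - 20 - (q - 20) + out % out)
q = (j - j + j // 29) // (13 % 2)
q = q - out[1]
out = 26 <= q
j = q % (j + 3)
for out in j:
    j = j * log(j)
    q = q + (out + 3)
out = out + 5 % out
q = 36

j = j * log(j)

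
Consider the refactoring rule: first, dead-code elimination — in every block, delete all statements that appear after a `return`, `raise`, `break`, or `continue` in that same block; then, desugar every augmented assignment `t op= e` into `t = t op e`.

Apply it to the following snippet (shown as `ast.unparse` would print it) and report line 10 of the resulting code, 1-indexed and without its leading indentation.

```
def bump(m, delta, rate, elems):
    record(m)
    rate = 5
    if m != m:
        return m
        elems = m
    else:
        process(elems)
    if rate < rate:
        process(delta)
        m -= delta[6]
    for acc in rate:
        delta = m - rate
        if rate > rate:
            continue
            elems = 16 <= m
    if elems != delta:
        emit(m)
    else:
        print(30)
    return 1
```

Transformed code:
def bump(m, delta, rate, elems):
    record(m)
    rate = 5
    if m != m:
        return m
    else:
        process(elems)
    if rate < rate:
        process(delta)
        m = m - delta[6]
    for acc in rate:
        delta = m - rate
        if rate > rate:
            continue
    if elems != delta:
        emit(m)
    else:
        print(30)
    return 1

m = m - delta[6]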